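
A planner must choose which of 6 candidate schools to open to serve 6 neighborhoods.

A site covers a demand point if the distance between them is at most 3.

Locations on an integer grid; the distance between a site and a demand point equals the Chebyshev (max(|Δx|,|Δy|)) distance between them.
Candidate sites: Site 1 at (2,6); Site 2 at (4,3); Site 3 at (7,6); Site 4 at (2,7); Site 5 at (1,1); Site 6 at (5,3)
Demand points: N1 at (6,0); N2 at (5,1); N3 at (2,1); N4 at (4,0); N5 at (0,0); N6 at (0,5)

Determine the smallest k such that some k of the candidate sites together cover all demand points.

Coverage sets (demand points within 3 of each site):
  Site 1: {N6}
  Site 2: {N1, N2, N3, N4}
  Site 3: {}
  Site 4: {N6}
  Site 5: {N3, N4, N5}
  Site 6: {N1, N2, N3, N4}
No 2 sites suffice: every size-2 union leaves at least one demand point uncovered.
But {Site 1, Site 2, Site 5} covers everything, so the minimum is 3.

3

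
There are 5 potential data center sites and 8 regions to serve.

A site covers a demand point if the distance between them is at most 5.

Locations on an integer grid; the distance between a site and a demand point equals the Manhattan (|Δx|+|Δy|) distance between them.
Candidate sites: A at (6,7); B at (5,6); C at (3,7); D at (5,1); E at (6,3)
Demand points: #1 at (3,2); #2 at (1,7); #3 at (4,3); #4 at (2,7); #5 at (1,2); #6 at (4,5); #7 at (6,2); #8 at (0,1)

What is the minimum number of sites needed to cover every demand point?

2

Coverage sets (demand points within 5 of each site):
  A: {#2, #4, #6, #7}
  B: {#2, #3, #4, #6, #7}
  C: {#1, #2, #3, #4, #6}
  D: {#1, #3, #5, #6, #7, #8}
  E: {#1, #3, #6, #7}
No single site covers all 8 demand points.
But {A, D} covers everything, so the minimum is 2.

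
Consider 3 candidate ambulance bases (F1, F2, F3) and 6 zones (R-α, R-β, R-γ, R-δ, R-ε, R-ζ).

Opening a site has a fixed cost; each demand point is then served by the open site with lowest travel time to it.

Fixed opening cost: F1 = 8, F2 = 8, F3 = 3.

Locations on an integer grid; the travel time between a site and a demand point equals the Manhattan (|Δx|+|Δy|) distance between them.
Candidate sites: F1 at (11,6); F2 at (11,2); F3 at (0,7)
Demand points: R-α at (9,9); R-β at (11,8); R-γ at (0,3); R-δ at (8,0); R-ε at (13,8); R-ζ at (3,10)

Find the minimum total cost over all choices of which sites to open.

41

Open {F1, F3}: assign each demand point to its cheapest open site.
  R-α→F1 5, R-β→F1 2, R-γ→F3 4, R-δ→F1 9, R-ε→F1 4, R-ζ→F3 6
  travel time 30, fixed 11 → total 41.
Compare {F1, F2, F3}: travel time 26 + fixed 19 = 45.
Compare {F2, F3}: travel time 38 + fixed 11 = 49.
Compare {F1}: travel time 46 + fixed 8 = 54.
All other subsets cost ≥ 45. Minimum total cost: 41.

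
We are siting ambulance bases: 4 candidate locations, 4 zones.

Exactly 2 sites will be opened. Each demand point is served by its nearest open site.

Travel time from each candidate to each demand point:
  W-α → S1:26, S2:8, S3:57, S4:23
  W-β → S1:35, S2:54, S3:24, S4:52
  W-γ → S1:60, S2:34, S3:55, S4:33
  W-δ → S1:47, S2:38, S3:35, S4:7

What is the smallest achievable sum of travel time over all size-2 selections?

76

Open {W-α, W-δ}.
  S1→W-α 26, S2→W-α 8, S3→W-δ 35, S4→W-δ 7  ⇒ total 76.
Compare {W-α, W-β}: total 81.
Compare {W-β, W-δ}: total 104.
No size-2 selection does better; minimum is 76.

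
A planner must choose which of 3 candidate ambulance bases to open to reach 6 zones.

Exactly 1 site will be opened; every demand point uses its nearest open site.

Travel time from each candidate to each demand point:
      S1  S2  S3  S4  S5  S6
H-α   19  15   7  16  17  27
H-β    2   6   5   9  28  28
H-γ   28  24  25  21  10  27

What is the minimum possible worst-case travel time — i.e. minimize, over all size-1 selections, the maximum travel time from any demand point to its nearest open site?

Open {H-α}.
  Farthest demand point is S6 at travel time 27 (to H-α); all others are ≤ 27.
With {H-β} the worst case is 28.
With {H-γ} the worst case is 28.
No size-1 selection achieves below 27.

27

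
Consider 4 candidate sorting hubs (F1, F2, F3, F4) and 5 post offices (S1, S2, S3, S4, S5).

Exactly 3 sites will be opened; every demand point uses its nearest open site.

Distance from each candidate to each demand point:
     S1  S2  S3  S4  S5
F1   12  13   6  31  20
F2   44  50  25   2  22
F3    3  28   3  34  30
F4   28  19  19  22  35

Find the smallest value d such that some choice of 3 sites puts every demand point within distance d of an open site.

Open {F1, F2, F3}.
  Farthest demand point is S5 at distance 20 (to F1); all others are ≤ 20.
With {F1, F2, F4} the worst case is 20.
With {F1, F3, F4} the worst case is 22.
No size-3 selection achieves below 20.

20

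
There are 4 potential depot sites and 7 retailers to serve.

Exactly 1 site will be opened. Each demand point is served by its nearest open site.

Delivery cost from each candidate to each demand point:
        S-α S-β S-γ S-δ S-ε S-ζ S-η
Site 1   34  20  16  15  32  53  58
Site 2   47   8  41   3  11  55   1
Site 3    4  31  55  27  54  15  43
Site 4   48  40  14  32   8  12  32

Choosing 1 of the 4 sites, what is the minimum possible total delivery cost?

166

Open {Site 2}.
  S-α→Site 2 47, S-β→Site 2 8, S-γ→Site 2 41, S-δ→Site 2 3, S-ε→Site 2 11, S-ζ→Site 2 55, S-η→Site 2 1  ⇒ total 166.
Compare {Site 4}: total 186.
Compare {Site 1}: total 228.
No size-1 selection does better; minimum is 166.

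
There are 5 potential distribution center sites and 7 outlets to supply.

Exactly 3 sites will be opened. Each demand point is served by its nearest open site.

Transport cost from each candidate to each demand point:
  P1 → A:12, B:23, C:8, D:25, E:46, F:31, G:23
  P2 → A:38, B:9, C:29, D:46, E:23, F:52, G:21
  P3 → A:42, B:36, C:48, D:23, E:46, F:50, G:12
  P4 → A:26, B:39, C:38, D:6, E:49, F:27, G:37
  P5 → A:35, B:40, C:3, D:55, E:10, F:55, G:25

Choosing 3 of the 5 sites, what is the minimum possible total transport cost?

Open {P2, P4, P5}.
  A→P4 26, B→P2 9, C→P5 3, D→P4 6, E→P5 10, F→P4 27, G→P2 21  ⇒ total 102.
Compare {P1, P4, P5}: total 104.
Compare {P1, P2, P4}: total 106.
No size-3 selection does better; minimum is 102.

102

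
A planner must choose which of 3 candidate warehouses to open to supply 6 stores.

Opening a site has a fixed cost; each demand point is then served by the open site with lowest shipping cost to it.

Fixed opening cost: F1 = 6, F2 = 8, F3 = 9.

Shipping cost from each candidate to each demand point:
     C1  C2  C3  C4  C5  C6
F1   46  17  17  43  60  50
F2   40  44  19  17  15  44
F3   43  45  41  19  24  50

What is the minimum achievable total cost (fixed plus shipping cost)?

164

Open {F1, F2}: assign each demand point to its cheapest open site.
  C1→F2 40, C2→F1 17, C3→F1 17, C4→F2 17, C5→F2 15, C6→F2 44
  shipping cost 150, fixed 14 → total 164.
Compare {F1, F2, F3}: shipping cost 150 + fixed 23 = 173.
Compare {F1, F3}: shipping cost 170 + fixed 15 = 185.
Compare {F2}: shipping cost 179 + fixed 8 = 187.
All other subsets cost ≥ 173. Minimum total cost: 164.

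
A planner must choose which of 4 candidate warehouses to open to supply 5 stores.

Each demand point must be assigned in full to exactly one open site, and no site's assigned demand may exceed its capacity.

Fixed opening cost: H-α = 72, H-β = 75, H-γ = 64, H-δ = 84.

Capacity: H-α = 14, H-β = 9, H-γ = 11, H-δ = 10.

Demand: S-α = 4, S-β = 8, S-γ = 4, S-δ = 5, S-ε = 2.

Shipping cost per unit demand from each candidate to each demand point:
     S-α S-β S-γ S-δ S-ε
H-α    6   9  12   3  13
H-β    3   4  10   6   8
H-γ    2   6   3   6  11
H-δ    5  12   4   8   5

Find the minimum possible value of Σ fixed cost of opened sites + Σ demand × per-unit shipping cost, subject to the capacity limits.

Open {H-α, H-γ}; cheapest assignment that respects the capacities:
  H-α (cap 14, load 13): S-β, S-δ — cost 8×9 + 5×3 = 87
  H-γ (cap 11, load 10): S-α, S-γ, S-ε — cost 4×2 + 4×3 + 2×11 = 42
  Shipping 129, fixed 136 → total 265.
  Any other capacity-feasible assignment to {H-α, H-γ} ships for at least 129.
Compare {H-α, H-δ}: its best feasible assignment gives total 289.
Compare {H-α, H-β, H-γ}: its best feasible assignment gives total 300.
Every other set of open sites that can feasibly serve all demand totals ≥ 289 even under its best assignment. Minimum: 265.

265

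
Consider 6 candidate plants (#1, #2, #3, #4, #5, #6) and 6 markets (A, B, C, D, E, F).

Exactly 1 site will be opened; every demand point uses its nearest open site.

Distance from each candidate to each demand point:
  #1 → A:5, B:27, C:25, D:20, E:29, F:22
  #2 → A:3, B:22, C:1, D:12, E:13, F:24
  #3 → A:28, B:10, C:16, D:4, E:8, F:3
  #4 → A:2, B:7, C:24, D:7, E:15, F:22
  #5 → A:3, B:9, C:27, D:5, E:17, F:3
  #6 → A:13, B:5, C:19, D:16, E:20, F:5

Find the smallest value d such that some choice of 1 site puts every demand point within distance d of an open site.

20

Open {#6}.
  Farthest demand point is E at distance 20 (to #6); all others are ≤ 20.
With {#2} the worst case is 24.
With {#4} the worst case is 24.
No size-1 selection achieves below 20.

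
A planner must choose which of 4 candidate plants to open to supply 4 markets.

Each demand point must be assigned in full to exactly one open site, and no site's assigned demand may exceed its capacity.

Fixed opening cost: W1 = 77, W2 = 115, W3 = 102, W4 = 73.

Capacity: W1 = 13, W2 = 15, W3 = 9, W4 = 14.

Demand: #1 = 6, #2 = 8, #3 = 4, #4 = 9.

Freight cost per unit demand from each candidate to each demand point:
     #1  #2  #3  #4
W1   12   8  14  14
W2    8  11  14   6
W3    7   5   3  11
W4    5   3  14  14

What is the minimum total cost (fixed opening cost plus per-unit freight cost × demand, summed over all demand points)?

352

Open {W2, W4}; cheapest assignment that respects the capacities:
  W2 (cap 15, load 13): #3, #4 — cost 4×14 + 9×6 = 110
  W4 (cap 14, load 14): #1, #2 — cost 6×5 + 8×3 = 54
  Shipping 164, fixed 188 → total 352.
  Any other capacity-feasible assignment to {W2, W4} ships for at least 164.
Compare {W1, W4}: its best feasible assignment gives total 386.
Compare {W2, W3, W4}: its best feasible assignment gives total 410.
Every other set of open sites that can feasibly serve all demand totals ≥ 386 even under its best assignment. Minimum: 352.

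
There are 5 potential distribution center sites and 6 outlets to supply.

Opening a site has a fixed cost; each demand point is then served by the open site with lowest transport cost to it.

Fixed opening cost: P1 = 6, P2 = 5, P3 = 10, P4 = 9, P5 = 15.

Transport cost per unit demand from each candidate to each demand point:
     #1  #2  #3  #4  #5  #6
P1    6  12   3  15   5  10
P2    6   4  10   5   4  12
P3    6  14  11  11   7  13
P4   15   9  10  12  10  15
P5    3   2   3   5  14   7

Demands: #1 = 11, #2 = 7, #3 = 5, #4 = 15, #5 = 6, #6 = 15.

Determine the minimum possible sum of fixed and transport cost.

286

Open {P2, P5}: assign each demand point to its cheapest open site.
  #1→P5 11×3=33, #2→P5 7×2=14, #3→P5 5×3=15, #4→P2 15×5=75, #5→P2 6×4=24, #6→P5 15×7=105
  transport cost 266, fixed 20 → total 286.
Compare {P1, P2, P5}: transport cost 266 + fixed 26 = 292.
Compare {P1, P5}: transport cost 272 + fixed 21 = 293.
Compare {P2, P4, P5}: transport cost 266 + fixed 29 = 295.
All other subsets cost ≥ 292. Minimum total cost: 286.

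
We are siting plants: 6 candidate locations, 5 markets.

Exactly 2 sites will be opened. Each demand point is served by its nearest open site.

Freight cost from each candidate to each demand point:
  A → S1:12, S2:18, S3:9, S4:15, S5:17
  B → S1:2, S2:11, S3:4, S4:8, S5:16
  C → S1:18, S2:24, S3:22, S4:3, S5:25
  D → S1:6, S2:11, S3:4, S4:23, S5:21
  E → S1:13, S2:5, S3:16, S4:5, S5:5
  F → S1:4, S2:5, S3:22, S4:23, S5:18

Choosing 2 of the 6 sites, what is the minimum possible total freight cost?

21

Open {B, E}.
  S1→B 2, S2→E 5, S3→B 4, S4→E 5, S5→E 5  ⇒ total 21.
Compare {D, E}: total 25.
Compare {B, F}: total 35.
No size-2 selection does better; minimum is 21.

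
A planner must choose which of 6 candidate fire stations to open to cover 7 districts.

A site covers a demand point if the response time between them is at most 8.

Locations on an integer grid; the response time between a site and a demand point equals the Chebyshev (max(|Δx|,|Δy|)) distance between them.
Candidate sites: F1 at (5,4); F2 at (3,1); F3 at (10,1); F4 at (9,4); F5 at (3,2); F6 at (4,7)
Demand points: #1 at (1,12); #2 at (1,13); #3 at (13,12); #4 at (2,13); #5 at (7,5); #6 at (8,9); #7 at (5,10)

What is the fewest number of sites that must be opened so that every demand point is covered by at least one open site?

Coverage sets (demand points within 8 of each site):
  F1: {#1, #3, #5, #6, #7}
  F2: {#5, #6}
  F3: {#5, #6}
  F4: {#1, #3, #5, #6, #7}
  F5: {#5, #6, #7}
  F6: {#1, #2, #4, #5, #6, #7}
No single site covers all 7 demand points.
But {F1, F6} covers everything, so the minimum is 2.

2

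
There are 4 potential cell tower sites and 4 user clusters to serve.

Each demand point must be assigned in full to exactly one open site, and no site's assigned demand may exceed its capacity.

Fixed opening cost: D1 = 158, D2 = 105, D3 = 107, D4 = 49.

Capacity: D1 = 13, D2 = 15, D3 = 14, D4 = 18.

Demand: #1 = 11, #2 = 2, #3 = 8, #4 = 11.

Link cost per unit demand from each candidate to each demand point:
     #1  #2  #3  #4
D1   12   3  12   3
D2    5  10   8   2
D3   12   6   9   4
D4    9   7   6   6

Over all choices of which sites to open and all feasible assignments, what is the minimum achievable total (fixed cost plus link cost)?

420

Open {D2, D3, D4}; cheapest assignment that respects the capacities:
  D2 (cap 15, load 11): #1 — cost 11×5 = 55
  D3 (cap 14, load 13): #2, #4 — cost 2×6 + 11×4 = 56
  D4 (cap 18, load 8): #3 — cost 8×6 = 48
  Shipping 159, fixed 261 → total 420.
  Any other capacity-feasible assignment to {D2, D3, D4} ships for at least 159.
Compare {D1, D2, D4}: its best feasible assignment gives total 454.
Compare {D1, D3, D4}: its best feasible assignment gives total 524.
Every other set of open sites that can feasibly serve all demand totals ≥ 454 even under its best assignment. Minimum: 420.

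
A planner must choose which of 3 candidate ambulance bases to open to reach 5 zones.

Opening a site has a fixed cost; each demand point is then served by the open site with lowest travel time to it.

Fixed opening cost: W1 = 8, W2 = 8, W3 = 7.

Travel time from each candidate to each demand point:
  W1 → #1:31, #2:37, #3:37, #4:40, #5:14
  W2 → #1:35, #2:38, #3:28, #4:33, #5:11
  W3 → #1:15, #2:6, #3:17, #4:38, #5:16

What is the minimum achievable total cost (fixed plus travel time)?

Open {W2, W3}: assign each demand point to its cheapest open site.
  #1→W3 15, #2→W3 6, #3→W3 17, #4→W2 33, #5→W2 11
  travel time 82, fixed 15 → total 97.
Compare {W3}: travel time 92 + fixed 7 = 99.
Compare {W1, W3}: travel time 90 + fixed 15 = 105.
Compare {W1, W2, W3}: travel time 82 + fixed 23 = 105.
All other subsets cost ≥ 99. Minimum total cost: 97.

97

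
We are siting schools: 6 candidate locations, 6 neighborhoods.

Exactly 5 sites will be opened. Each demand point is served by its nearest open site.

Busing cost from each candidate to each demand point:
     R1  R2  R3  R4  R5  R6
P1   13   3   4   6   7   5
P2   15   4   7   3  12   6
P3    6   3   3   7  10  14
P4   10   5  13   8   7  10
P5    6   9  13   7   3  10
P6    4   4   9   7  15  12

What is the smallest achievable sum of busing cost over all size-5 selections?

21

Open {P1, P2, P3, P5, P6}.
  R1→P6 4, R2→P1 3, R3→P3 3, R4→P2 3, R5→P5 3, R6→P1 5  ⇒ total 21.
Compare {P1, P2, P4, P5, P6}: total 22.
Compare {P2, P3, P4, P5, P6}: total 22.
No size-5 selection does better; minimum is 21.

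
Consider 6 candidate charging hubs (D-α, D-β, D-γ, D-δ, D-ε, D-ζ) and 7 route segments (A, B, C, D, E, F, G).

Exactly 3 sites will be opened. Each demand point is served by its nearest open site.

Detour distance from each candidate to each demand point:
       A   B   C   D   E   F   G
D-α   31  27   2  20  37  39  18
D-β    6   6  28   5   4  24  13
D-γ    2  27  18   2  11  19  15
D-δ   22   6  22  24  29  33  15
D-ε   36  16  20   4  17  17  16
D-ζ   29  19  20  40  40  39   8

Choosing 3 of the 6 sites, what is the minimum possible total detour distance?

48

Open {D-α, D-β, D-γ}.
  A→D-γ 2, B→D-β 6, C→D-α 2, D→D-γ 2, E→D-β 4, F→D-γ 19, G→D-β 13  ⇒ total 48.
Compare {D-α, D-β, D-ε}: total 52.
Compare {D-α, D-β, D-ζ}: total 55.
No size-3 selection does better; minimum is 48.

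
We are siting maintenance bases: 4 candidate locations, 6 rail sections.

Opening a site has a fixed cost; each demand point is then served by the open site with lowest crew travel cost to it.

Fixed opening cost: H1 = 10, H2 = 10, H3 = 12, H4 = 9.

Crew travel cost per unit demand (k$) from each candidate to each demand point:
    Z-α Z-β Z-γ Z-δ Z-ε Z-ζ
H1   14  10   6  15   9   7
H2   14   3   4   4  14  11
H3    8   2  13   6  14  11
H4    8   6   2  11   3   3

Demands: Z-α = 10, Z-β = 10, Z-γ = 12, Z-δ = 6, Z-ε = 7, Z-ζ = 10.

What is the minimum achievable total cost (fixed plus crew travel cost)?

Open {H2, H4}: assign each demand point to its cheapest open site.
  Z-α→H4 10×8=80, Z-β→H2 10×3=30, Z-γ→H4 12×2=24, Z-δ→H2 6×4=24, Z-ε→H4 7×3=21, Z-ζ→H4 10×3=30
  crew travel cost 209, fixed 19 → total 228.
Compare {H2, H3, H4}: crew travel cost 199 + fixed 31 = 230.
Compare {H3, H4}: crew travel cost 211 + fixed 21 = 232.
Compare {H1, H2, H4}: crew travel cost 209 + fixed 29 = 238.
All other subsets cost ≥ 230. Minimum total cost: 228.

228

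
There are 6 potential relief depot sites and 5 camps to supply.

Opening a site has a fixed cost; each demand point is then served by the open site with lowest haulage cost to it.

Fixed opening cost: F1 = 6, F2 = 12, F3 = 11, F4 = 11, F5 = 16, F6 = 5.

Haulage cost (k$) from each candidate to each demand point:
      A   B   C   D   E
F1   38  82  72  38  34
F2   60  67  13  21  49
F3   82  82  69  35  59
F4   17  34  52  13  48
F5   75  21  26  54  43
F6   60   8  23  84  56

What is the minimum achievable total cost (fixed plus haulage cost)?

Open {F1, F4, F6}: assign each demand point to its cheapest open site.
  A→F4 17, B→F6 8, C→F6 23, D→F4 13, E→F1 34
  haulage cost 95, fixed 22 → total 117.
Compare {F1, F2, F4, F6}: haulage cost 85 + fixed 34 = 119.
Compare {F4, F6}: haulage cost 109 + fixed 16 = 125.
Compare {F2, F4, F6}: haulage cost 99 + fixed 28 = 127.
All other subsets cost ≥ 119. Minimum total cost: 117.

117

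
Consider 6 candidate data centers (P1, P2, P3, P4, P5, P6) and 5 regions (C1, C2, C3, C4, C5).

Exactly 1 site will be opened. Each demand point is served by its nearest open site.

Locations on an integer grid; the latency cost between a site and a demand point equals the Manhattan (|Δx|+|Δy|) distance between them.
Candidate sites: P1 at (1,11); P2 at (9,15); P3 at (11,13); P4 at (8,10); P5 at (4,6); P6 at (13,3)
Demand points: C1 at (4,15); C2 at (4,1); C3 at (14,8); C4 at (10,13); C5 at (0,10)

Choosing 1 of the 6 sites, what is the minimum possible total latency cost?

43

Open {P4}.
  C1→P4 9, C2→P4 13, C3→P4 8, C4→P4 5, C5→P4 8  ⇒ total 43.
Compare {P5}: total 47.
Compare {P1}: total 49.
No size-1 selection does better; minimum is 43.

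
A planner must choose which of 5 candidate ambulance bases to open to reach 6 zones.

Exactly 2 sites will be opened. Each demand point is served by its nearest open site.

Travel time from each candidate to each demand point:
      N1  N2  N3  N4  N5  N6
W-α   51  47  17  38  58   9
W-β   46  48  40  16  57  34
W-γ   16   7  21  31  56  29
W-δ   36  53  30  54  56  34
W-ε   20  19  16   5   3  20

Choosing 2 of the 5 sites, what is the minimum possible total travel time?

67

Open {W-γ, W-ε}.
  N1→W-γ 16, N2→W-γ 7, N3→W-ε 16, N4→W-ε 5, N5→W-ε 3, N6→W-ε 20  ⇒ total 67.
Compare {W-α, W-ε}: total 72.
Compare {W-β, W-ε}: total 83.
No size-2 selection does better; minimum is 67.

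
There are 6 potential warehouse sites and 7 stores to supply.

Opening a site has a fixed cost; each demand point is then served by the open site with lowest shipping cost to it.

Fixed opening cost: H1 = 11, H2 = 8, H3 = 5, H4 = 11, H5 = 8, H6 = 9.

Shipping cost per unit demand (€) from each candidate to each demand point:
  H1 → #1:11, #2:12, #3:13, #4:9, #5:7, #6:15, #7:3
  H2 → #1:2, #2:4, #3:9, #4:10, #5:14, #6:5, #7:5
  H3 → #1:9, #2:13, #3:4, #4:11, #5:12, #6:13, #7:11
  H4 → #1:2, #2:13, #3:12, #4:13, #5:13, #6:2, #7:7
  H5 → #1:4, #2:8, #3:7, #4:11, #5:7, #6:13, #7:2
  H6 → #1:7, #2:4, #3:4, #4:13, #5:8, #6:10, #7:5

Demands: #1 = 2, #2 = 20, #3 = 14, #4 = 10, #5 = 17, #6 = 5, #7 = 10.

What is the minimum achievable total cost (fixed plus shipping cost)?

Open {H1, H4, H5, H6}: assign each demand point to its cheapest open site.
  #1→H4 2×2=4, #2→H6 20×4=80, #3→H6 14×4=56, #4→H1 10×9=90, #5→H1 17×7=119, #6→H4 5×2=10, #7→H5 10×2=20
  shipping cost 379, fixed 39 → total 418.
Compare {H1, H4, H6}: shipping cost 389 + fixed 31 = 420.
Compare {H2, H3, H4, H5}: shipping cost 389 + fixed 32 = 421.
Compare {H1, H2, H3, H4, H5}: shipping cost 379 + fixed 43 = 422.
All other subsets cost ≥ 420. Minimum total cost: 418.

418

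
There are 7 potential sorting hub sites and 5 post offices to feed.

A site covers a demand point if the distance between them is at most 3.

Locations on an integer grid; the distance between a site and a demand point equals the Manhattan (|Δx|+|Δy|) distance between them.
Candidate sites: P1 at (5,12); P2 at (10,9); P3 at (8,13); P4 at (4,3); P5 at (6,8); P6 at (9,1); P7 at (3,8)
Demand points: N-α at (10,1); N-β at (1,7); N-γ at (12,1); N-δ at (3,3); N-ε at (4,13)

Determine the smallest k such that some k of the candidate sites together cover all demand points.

4

Coverage sets (demand points within 3 of each site):
  P1: {N-ε}
  P2: {}
  P3: {}
  P4: {N-δ}
  P5: {}
  P6: {N-α, N-γ}
  P7: {N-β}
No 3 sites suffice: every size-3 union leaves at least one demand point uncovered.
But {P1, P4, P6, P7} covers everything, so the minimum is 4.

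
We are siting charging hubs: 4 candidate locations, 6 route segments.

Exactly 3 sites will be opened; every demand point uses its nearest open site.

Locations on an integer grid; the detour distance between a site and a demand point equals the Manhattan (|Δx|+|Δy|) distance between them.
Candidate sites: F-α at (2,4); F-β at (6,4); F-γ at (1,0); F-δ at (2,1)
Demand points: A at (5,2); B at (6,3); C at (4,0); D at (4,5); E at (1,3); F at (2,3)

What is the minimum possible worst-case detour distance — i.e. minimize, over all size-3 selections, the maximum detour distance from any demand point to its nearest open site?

Open {F-α, F-β, F-γ}.
  Farthest demand point is A at detour distance 3 (to F-β); all others are ≤ 3.
With {F-α, F-β, F-δ} the worst case is 3.
With {F-β, F-γ, F-δ} the worst case is 3.
No size-3 selection achieves below 3.

3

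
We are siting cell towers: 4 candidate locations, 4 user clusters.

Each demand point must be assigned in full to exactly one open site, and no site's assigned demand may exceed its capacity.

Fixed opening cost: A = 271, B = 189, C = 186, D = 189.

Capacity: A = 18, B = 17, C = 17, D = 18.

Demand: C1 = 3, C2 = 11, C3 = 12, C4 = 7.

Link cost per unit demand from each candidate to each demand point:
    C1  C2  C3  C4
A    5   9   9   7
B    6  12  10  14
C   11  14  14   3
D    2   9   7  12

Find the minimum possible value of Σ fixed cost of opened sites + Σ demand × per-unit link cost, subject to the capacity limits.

698

Open {A, D}; cheapest assignment that respects the capacities:
  A (cap 18, load 18): C2, C4 — cost 11×9 + 7×7 = 148
  D (cap 18, load 15): C1, C3 — cost 3×2 + 12×7 = 90
  Shipping 238, fixed 460 → total 698.
  Any other capacity-feasible assignment to {A, D} ships for at least 238.
Compare {B, D}: its best feasible assignment gives total 699.
Compare {A, B}: its best feasible assignment gives total 746.
Every other set of open sites that can feasibly serve all demand totals ≥ 699 even under its best assignment. Minimum: 698.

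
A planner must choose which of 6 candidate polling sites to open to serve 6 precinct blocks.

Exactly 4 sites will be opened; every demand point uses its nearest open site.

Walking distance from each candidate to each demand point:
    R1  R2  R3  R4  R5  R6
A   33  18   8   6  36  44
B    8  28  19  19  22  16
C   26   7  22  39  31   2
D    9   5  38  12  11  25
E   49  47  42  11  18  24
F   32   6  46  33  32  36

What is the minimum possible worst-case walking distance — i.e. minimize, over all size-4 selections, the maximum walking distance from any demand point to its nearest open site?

11

Open {A, B, C, D}.
  Farthest demand point is R5 at walking distance 11 (to D); all others are ≤ 11.
With {A, C, D, E} the worst case is 11.
With {A, C, D, F} the worst case is 11.
No size-4 selection achieves below 11.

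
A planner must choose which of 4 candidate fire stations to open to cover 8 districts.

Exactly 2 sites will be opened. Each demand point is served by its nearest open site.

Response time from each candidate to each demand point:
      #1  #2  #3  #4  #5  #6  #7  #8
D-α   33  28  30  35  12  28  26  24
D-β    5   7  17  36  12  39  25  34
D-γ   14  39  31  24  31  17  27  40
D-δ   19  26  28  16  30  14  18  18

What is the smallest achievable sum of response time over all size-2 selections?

107

Open {D-β, D-δ}.
  #1→D-β 5, #2→D-β 7, #3→D-β 17, #4→D-δ 16, #5→D-β 12, #6→D-δ 14, #7→D-δ 18, #8→D-δ 18  ⇒ total 107.
Compare {D-β, D-γ}: total 141.
Compare {D-α, D-δ}: total 151.
No size-2 selection does better; minimum is 107.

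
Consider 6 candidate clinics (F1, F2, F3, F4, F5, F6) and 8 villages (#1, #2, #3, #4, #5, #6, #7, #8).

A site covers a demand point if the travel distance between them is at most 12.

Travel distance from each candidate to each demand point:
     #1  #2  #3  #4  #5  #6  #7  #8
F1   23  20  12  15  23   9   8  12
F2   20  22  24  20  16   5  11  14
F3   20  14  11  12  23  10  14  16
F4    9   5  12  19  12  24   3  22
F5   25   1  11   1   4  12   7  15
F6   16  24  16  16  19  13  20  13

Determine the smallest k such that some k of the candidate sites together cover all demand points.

3

Coverage sets (demand points within 12 of each site):
  F1: {#3, #6, #7, #8}
  F2: {#6, #7}
  F3: {#3, #4, #6}
  F4: {#1, #2, #3, #5, #7}
  F5: {#2, #3, #4, #5, #6, #7}
  F6: {}
No 2 sites suffice: every size-2 union leaves at least one demand point uncovered.
But {F1, F3, F4} covers everything, so the minimum is 3.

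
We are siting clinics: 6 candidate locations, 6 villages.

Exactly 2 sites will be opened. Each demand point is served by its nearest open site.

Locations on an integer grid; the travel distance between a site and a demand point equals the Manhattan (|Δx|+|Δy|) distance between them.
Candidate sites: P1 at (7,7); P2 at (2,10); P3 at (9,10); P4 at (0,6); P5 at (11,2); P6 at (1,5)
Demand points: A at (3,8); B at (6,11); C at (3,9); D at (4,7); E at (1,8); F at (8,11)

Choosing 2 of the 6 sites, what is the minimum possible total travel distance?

19

Open {P2, P3}.
  A→P2 3, B→P3 4, C→P2 2, D→P2 5, E→P2 3, F→P3 2  ⇒ total 19.
Compare {P1, P2}: total 21.
Compare {P2, P4}: total 25.
No size-2 selection does better; minimum is 19.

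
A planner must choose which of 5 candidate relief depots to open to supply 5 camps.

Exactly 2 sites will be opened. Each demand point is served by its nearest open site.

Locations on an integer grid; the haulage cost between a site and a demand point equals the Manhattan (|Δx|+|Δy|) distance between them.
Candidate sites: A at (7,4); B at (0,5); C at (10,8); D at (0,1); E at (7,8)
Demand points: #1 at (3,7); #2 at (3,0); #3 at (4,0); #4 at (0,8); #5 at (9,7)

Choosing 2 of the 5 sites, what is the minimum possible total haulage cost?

Open {D, E}.
  #1→E 5, #2→D 4, #3→D 5, #4→D 7, #5→E 3  ⇒ total 24.
Compare {C, D}: total 26.
Compare {B, C}: total 27.
No size-2 selection does better; minimum is 24.

24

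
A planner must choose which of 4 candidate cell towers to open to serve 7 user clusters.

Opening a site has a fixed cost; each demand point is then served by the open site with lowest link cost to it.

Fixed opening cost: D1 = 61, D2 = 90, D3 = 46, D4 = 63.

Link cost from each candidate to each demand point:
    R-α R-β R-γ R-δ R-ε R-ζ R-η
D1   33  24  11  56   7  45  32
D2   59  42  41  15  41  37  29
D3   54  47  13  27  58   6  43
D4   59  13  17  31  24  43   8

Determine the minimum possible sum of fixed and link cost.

Open {D1, D3}: assign each demand point to its cheapest open site.
  R-α→D1 33, R-β→D1 24, R-γ→D1 11, R-δ→D3 27, R-ε→D1 7, R-ζ→D3 6, R-η→D1 32
  link cost 140, fixed 107 → total 247.
Compare {D3, D4}: link cost 145 + fixed 109 = 254.
Compare {D4}: link cost 195 + fixed 63 = 258.
Compare {D1}: link cost 208 + fixed 61 = 269.
All other subsets cost ≥ 254. Minimum total cost: 247.

247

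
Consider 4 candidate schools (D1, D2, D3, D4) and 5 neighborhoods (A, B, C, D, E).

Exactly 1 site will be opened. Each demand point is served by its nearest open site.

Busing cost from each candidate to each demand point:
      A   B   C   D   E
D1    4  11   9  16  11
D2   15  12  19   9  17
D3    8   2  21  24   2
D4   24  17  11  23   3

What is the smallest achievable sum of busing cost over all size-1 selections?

51

Open {D1}.
  A→D1 4, B→D1 11, C→D1 9, D→D1 16, E→D1 11  ⇒ total 51.
Compare {D3}: total 57.
Compare {D2}: total 72.
No size-1 selection does better; minimum is 51.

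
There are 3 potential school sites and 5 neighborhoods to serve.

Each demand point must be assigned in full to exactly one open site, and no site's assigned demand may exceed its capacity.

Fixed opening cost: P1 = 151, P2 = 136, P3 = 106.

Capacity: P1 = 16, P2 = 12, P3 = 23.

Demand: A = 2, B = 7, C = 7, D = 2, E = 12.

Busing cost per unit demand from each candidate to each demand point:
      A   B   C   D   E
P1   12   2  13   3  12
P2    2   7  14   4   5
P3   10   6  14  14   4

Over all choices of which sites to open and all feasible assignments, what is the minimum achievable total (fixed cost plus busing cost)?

436

Open {P1, P3}; cheapest assignment that respects the capacities:
  P1 (cap 16, load 16): B, C, D — cost 7×2 + 7×13 + 2×3 = 111
  P3 (cap 23, load 14): A, E — cost 2×10 + 12×4 = 68
  Shipping 179, fixed 257 → total 436.
  Any other capacity-feasible assignment to {P1, P3} ships for at least 179.
Compare {P2, P3}: its best feasible assignment gives total 442.
Compare {P1, P2, P3}: its best feasible assignment gives total 556.
Every other set of open sites that can feasibly serve all demand totals ≥ 442 even under its best assignment. Minimum: 436.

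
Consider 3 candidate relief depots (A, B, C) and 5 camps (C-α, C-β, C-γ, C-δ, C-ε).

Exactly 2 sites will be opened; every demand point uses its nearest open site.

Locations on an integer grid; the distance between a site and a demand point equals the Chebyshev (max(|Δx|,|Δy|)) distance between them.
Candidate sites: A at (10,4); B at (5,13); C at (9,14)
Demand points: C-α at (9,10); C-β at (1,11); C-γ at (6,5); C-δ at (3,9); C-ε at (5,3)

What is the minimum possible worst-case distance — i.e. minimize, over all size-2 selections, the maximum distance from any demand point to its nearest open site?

5

Open {A, B}.
  Farthest demand point is C-ε at distance 5 (to A); all others are ≤ 5.
With {A, C} the worst case is 8.
With {B, C} the worst case is 10.
No size-2 selection achieves below 5.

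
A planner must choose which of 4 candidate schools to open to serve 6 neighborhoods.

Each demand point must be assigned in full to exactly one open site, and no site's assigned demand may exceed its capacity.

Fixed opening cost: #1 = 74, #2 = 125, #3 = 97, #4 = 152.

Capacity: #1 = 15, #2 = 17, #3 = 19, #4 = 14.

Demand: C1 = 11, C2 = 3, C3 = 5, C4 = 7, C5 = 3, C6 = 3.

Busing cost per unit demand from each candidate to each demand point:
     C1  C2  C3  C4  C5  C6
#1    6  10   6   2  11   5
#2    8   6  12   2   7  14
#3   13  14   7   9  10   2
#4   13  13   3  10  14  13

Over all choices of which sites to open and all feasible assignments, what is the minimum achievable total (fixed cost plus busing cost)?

Open {#1, #2}; cheapest assignment that respects the capacities:
  #1 (cap 15, load 15): C3, C4, C6 — cost 5×6 + 7×2 + 3×5 = 59
  #2 (cap 17, load 17): C1, C2, C5 — cost 11×8 + 3×6 + 3×7 = 127
  Shipping 186, fixed 199 → total 385.
  Any other capacity-feasible assignment to {#1, #2} ships for at least 186.
Compare {#1, #3}: its best feasible assignment gives total 401.
Compare {#2, #3}: its best feasible assignment gives total 453.
Every other set of open sites that can feasibly serve all demand totals ≥ 401 even under its best assignment. Minimum: 385.

385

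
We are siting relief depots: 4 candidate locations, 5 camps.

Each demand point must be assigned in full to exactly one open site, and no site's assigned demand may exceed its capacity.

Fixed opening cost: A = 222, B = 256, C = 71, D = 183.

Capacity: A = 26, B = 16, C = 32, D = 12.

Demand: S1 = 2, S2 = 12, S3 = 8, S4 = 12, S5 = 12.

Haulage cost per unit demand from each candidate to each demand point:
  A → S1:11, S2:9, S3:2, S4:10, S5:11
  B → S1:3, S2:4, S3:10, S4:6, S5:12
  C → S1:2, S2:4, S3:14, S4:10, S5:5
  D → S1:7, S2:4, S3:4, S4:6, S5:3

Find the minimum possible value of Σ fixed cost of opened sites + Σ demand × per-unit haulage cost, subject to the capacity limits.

541

Open {A, C}; cheapest assignment that respects the capacities:
  A (cap 26, load 20): S3, S4 — cost 8×2 + 12×10 = 136
  C (cap 32, load 26): S1, S2, S5 — cost 2×2 + 12×4 + 12×5 = 112
  Shipping 248, fixed 293 → total 541.
  Any other capacity-feasible assignment to {A, C} ships for at least 248.
Compare {B, C}: its best feasible assignment gives total 625.
Compare {A, C, D}: its best feasible assignment gives total 676.
Every other set of open sites that can feasibly serve all demand totals ≥ 625 even under its best assignment. Minimum: 541.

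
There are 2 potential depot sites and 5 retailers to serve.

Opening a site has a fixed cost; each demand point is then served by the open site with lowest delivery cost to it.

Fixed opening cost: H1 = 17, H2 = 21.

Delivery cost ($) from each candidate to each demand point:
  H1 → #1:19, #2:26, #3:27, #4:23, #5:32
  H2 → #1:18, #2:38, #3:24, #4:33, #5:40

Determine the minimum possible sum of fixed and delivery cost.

Open {H1}: assign each demand point to its cheapest open site.
  #1→H1 19, #2→H1 26, #3→H1 27, #4→H1 23, #5→H1 32
  delivery cost 127, fixed 17 → total 144.
Compare {H1, H2}: delivery cost 123 + fixed 38 = 161.
Compare {H2}: delivery cost 153 + fixed 21 = 174.

144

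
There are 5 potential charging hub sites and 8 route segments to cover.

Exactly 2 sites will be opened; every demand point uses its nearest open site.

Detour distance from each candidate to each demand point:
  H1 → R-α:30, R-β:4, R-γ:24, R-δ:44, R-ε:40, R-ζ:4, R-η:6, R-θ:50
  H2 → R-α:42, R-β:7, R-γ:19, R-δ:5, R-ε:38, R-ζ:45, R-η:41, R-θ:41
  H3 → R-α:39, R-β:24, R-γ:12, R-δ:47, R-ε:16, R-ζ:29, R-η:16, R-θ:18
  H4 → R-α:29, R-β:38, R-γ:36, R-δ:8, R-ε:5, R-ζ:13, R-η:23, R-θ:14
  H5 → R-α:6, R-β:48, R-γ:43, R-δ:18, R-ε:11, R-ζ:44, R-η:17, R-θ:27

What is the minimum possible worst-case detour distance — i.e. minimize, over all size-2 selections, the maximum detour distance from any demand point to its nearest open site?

27

Open {H1, H5}.
  Farthest demand point is R-θ at detour distance 27 (to H5); all others are ≤ 27.
With {H1, H4} the worst case is 29.
With {H2, H4} the worst case is 29.
No size-2 selection achieves below 27.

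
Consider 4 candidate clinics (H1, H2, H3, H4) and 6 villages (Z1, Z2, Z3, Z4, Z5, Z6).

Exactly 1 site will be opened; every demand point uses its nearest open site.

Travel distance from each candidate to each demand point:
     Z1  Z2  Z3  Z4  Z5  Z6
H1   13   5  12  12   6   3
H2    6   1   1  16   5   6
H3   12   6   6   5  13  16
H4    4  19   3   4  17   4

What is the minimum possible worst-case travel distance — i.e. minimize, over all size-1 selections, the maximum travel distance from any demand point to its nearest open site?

Open {H1}.
  Farthest demand point is Z1 at travel distance 13 (to H1); all others are ≤ 13.
With {H2} the worst case is 16.
With {H3} the worst case is 16.
No size-1 selection achieves below 13.

13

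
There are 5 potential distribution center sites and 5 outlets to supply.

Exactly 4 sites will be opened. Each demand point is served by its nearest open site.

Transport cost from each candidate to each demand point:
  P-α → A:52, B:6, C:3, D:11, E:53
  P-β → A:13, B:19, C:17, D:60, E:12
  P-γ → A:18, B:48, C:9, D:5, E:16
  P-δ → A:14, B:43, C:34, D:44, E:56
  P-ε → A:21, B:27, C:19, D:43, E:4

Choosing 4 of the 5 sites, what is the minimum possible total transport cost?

31

Open {P-α, P-β, P-γ, P-ε}.
  A→P-β 13, B→P-α 6, C→P-α 3, D→P-γ 5, E→P-ε 4  ⇒ total 31.
Compare {P-α, P-γ, P-δ, P-ε}: total 32.
Compare {P-α, P-β, P-δ, P-ε}: total 37.
No size-4 selection does better; minimum is 31.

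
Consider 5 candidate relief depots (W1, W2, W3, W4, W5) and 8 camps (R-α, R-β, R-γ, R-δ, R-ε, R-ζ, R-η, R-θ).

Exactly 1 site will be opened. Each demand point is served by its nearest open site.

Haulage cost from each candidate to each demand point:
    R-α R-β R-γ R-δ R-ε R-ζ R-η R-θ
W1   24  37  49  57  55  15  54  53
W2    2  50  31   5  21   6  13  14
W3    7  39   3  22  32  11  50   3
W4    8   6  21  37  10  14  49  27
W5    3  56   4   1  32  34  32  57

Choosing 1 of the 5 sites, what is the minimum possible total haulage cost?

142

Open {W2}.
  R-α→W2 2, R-β→W2 50, R-γ→W2 31, R-δ→W2 5, R-ε→W2 21, R-ζ→W2 6, R-η→W2 13, R-θ→W2 14  ⇒ total 142.
Compare {W3}: total 167.
Compare {W4}: total 172.
No size-1 selection does better; minimum is 142.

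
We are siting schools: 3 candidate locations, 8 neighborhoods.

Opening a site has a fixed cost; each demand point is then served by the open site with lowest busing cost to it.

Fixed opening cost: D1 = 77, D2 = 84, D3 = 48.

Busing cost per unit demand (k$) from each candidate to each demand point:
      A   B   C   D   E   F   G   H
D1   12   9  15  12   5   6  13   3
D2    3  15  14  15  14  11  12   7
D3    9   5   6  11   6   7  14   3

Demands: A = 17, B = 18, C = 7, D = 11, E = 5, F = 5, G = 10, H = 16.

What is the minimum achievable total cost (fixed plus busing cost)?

Open {D2, D3}: assign each demand point to its cheapest open site.
  A→D2 17×3=51, B→D3 18×5=90, C→D3 7×6=42, D→D3 11×11=121, E→D3 5×6=30, F→D3 5×7=35, G→D2 10×12=120, H→D3 16×3=48
  busing cost 537, fixed 132 → total 669.
Compare {D3}: busing cost 659 + fixed 48 = 707.
Compare {D1, D2, D3}: busing cost 527 + fixed 209 = 736.
Compare {D1, D3}: busing cost 639 + fixed 125 = 764.
All other subsets cost ≥ 707. Minimum total cost: 669.

669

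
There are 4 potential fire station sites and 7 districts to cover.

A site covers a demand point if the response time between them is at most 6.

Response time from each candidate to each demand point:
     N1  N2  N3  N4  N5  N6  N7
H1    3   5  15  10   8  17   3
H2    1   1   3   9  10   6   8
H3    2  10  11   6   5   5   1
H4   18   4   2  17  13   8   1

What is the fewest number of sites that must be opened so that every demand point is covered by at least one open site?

Coverage sets (demand points within 6 of each site):
  H1: {N1, N2, N7}
  H2: {N1, N2, N3, N6}
  H3: {N1, N4, N5, N6, N7}
  H4: {N2, N3, N7}
No single site covers all 7 demand points.
But {H2, H3} covers everything, so the minimum is 2.

2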